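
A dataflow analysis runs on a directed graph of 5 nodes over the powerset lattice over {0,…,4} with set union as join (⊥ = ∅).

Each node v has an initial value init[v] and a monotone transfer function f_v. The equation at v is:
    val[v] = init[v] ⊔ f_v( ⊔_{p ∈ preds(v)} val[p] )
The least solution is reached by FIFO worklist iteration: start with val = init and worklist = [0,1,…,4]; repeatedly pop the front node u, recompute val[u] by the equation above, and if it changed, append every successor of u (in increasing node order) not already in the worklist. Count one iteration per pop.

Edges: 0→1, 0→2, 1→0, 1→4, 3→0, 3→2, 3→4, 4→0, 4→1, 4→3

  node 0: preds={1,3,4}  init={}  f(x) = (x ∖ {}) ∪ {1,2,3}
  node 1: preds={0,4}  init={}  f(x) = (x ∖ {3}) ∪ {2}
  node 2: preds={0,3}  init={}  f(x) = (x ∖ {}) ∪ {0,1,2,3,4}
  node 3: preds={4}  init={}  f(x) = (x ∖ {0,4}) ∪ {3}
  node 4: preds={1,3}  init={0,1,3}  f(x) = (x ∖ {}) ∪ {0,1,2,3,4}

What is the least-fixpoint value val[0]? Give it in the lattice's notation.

Iteration log — 12 steps:
  step 1. node 0  ⊔preds={0,1,3}  new={0,1,2,3}  old={}  +wl: 
  step 2. node 1  ⊔preds={0,1,2,3}  new={0,1,2}  old={}  +wl: 0
  step 3. node 2  ⊔preds={0,1,2,3}  new={0,1,2,3,4}  old={}  +wl: 
  step 4. node 3  ⊔preds={0,1,3}  new={1,3}  old={}  +wl: 2
  step 5. node 4  ⊔preds={0,1,2,3}  new={0,1,2,3,4}  old={0,1,3}  +wl: 1,3
  step 6. node 0  ⊔preds={0,1,2,3,4}  new={0,1,2,3,4}  old={0,1,2,3}  +wl: 
  step 7. node 2  ⊔preds={0,1,2,3,4}  new={0,1,2,3,4}  stable
  step 8. node 1  ⊔preds={0,1,2,3,4}  new={0,1,2,4}  old={0,1,2}  +wl: 0,4
  step 9. node 3  ⊔preds={0,1,2,3,4}  new={1,2,3}  old={1,3}  +wl: 2
  step 10. node 0  ⊔preds={0,1,2,3,4}  new={0,1,2,3,4}  stable
  step 11. node 4  ⊔preds={0,1,2,3,4}  new={0,1,2,3,4}  stable
  step 12. node 2  ⊔preds={0,1,2,3,4}  new={0,1,2,3,4}  stable

Least fixpoint reached:
  node 0: {0,1,2,3,4}
  node 1: {0,1,2,4}
  node 2: {0,1,2,3,4}
  node 3: {1,2,3}
  node 4: {0,1,2,3,4}

{0,1,2,3,4}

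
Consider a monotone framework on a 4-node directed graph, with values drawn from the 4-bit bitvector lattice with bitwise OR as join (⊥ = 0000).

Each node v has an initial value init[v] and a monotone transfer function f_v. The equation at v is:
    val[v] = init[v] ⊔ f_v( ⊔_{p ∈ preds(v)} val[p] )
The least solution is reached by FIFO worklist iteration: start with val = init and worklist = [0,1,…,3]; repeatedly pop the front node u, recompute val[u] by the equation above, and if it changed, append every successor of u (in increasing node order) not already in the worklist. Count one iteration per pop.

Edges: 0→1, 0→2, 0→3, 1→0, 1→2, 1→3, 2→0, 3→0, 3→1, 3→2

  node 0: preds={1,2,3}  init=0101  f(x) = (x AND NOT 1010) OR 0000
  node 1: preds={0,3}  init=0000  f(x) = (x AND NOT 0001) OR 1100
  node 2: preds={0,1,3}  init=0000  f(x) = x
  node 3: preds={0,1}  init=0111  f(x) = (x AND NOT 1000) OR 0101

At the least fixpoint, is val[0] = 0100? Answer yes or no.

Iteration log — 5 steps:
  step 1. node 0  ⊔preds=0111  new=0101  stable
  step 2. node 1  ⊔preds=0111  new=1110  old=0000  +wl: 0
  step 3. node 2  ⊔preds=1111  new=1111  old=0000  +wl: 
  step 4. node 3  ⊔preds=1111  new=0111  stable
  step 5. node 0  ⊔preds=1111  new=0101  stable

Least fixpoint reached:
  node 0: 0101
  node 1: 1110
  node 2: 1111
  node 3: 0111

no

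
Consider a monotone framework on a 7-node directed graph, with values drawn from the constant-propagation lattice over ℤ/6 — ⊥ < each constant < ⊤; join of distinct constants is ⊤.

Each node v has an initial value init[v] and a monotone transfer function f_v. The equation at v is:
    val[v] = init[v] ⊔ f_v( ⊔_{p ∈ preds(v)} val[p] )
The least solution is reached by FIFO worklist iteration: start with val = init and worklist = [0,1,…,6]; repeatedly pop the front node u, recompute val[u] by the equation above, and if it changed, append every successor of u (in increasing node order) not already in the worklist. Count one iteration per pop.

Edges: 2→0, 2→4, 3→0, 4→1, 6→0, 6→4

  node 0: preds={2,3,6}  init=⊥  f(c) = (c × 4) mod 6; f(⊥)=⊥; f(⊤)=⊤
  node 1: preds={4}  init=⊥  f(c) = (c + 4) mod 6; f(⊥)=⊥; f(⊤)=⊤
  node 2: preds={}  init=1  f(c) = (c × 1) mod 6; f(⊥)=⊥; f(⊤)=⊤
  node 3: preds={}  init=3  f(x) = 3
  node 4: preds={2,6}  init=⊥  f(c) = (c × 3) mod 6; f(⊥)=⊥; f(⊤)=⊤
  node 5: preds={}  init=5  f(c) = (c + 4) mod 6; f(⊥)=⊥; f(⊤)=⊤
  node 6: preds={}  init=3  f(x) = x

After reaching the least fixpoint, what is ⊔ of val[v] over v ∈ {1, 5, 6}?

⊤

Worklist (8 pops):
  #1 pop 0: in=⊤ → ⊤ (was ⊥); enqueue []
  #2 pop 1: in=⊥ → ⊥ (no change)
  #3 pop 2: in=⊥ → 1 (no change)
  #4 pop 3: in=⊥ → 3 (no change)
  #5 pop 4: in=⊤ → ⊤ (was ⊥); enqueue [1]
  #6 pop 5: in=⊥ → 5 (no change)
  #7 pop 6: in=⊥ → 3 (no change)
  #8 pop 1: in=⊤ → ⊤ (was ⊥); enqueue []

Fixpoint:
  val[0] = ⊤
  val[1] = ⊤
  val[2] = 1
  val[3] = 3
  val[4] = ⊤
  val[5] = 5
  val[6] = 3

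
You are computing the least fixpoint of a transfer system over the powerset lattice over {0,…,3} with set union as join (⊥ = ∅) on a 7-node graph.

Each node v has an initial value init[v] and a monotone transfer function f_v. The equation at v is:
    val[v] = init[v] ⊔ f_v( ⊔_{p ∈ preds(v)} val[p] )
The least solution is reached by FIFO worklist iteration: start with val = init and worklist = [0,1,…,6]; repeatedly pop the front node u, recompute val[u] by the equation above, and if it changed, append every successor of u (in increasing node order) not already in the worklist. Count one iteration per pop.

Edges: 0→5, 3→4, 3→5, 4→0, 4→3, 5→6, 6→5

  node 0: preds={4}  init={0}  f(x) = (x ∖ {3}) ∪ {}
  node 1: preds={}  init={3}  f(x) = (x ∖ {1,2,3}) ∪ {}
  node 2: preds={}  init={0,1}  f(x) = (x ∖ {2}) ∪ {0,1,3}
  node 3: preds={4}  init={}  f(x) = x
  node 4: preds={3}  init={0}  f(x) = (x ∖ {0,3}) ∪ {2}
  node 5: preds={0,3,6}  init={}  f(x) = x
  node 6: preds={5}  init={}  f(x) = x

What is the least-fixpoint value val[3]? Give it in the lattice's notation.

{0,2}

Iteration log — 13 steps:
  step 1. node 0  ⊔preds={0}  new={0}  stable
  step 2. node 1  ⊔preds={}  new={3}  stable
  step 3. node 2  ⊔preds={}  new={0,1,3}  old={0,1}  +wl: 
  step 4. node 3  ⊔preds={0}  new={0}  old={}  +wl: 
  step 5. node 4  ⊔preds={0}  new={0,2}  old={0}  +wl: 0,3
  step 6. node 5  ⊔preds={0}  new={0}  old={}  +wl: 
  step 7. node 6  ⊔preds={0}  new={0}  old={}  +wl: 5
  step 8. node 0  ⊔preds={0,2}  new={0,2}  old={0}  +wl: 
  step 9. node 3  ⊔preds={0,2}  new={0,2}  old={0}  +wl: 4
  step 10. node 5  ⊔preds={0,2}  new={0,2}  old={0}  +wl: 6
  step 11. node 4  ⊔preds={0,2}  new={0,2}  stable
  step 12. node 6  ⊔preds={0,2}  new={0,2}  old={0}  +wl: 5
  step 13. node 5  ⊔preds={0,2}  new={0,2}  stable

Least fixpoint reached:
  node 0: {0,2}
  node 1: {3}
  node 2: {0,1,3}
  node 3: {0,2}
  node 4: {0,2}
  node 5: {0,2}
  node 6: {0,2}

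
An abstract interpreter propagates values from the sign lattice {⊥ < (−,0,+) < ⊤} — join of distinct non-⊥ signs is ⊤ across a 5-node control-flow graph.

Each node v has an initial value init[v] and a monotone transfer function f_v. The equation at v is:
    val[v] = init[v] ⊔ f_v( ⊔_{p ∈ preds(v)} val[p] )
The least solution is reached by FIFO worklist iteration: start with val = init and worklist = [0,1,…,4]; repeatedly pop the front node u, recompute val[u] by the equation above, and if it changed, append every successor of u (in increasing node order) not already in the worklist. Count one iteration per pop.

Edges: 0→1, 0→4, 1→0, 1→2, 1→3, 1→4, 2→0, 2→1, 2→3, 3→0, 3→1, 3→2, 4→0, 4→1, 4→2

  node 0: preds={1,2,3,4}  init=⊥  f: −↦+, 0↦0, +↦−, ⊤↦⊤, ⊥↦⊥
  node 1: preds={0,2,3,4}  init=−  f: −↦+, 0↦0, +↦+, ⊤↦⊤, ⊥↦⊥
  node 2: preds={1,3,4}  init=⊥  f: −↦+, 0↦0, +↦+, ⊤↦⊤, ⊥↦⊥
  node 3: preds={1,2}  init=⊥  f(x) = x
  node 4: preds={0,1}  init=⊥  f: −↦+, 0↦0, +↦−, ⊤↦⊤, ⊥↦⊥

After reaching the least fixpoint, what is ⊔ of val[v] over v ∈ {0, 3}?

⊤

Worklist (9 pops):
  #1 pop 0: in=− → + (was ⊥); enqueue []
  #2 pop 1: in=+ → ⊤ (was −); enqueue [0]
  #3 pop 2: in=⊤ → ⊤ (was ⊥); enqueue [1]
  #4 pop 3: in=⊤ → ⊤ (was ⊥); enqueue [2]
  #5 pop 4: in=⊤ → ⊤ (was ⊥); enqueue []
  #6 pop 0: in=⊤ → ⊤ (was +); enqueue [4]
  #7 pop 1: in=⊤ → ⊤ (no change)
  #8 pop 2: in=⊤ → ⊤ (no change)
  #9 pop 4: in=⊤ → ⊤ (no change)

Fixpoint:
  val[0] = ⊤
  val[1] = ⊤
  val[2] = ⊤
  val[3] = ⊤
  val[4] = ⊤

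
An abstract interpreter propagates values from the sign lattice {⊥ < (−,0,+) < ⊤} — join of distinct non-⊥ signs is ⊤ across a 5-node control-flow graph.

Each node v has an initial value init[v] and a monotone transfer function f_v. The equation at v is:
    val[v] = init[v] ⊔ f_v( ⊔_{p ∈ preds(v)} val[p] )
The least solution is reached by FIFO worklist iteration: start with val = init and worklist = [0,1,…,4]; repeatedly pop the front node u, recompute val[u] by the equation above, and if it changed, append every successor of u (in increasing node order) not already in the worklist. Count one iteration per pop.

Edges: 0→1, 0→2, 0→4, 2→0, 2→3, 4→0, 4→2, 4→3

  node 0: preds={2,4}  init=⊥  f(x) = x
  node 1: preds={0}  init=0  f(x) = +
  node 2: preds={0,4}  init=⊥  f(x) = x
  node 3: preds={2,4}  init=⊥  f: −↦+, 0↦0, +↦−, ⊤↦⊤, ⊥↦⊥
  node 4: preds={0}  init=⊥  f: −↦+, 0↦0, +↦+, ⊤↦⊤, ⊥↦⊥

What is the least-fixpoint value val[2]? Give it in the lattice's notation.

⊥

Trace (5 dequeues):
  [1] u=0 | in ⊥ | out ⊥ | ==
  [2] u=1 | in ⊥ | out ⊤ | prev 0 | push {}
  [3] u=2 | in ⊥ | out ⊥ | ==
  [4] u=3 | in ⊥ | out ⊥ | ==
  [5] u=4 | in ⊥ | out ⊥ | ==

Converged values:
  [0] ⊥
  [1] ⊤
  [2] ⊥
  [3] ⊥
  [4] ⊥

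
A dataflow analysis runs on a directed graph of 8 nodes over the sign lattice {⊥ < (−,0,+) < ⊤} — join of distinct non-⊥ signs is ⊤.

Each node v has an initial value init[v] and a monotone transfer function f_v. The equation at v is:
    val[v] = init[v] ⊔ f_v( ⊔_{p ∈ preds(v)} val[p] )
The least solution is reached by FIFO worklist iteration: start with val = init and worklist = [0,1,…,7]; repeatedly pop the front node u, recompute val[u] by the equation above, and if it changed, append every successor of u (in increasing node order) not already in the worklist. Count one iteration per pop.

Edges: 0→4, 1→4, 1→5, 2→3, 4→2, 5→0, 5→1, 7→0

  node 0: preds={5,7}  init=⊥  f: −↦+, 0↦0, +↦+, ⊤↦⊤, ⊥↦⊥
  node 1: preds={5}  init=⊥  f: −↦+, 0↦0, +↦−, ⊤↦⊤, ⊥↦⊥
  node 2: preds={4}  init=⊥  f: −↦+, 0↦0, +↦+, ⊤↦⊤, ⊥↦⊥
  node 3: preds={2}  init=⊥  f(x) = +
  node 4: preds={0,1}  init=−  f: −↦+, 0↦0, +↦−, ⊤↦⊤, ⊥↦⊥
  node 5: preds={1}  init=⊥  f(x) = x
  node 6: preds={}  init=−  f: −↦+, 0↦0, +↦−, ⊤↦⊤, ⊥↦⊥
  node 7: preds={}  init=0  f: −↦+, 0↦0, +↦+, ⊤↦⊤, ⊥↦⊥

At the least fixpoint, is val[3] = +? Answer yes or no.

yes

Trace (10 dequeues):
  [1] u=0 | in 0 | out 0 | prev ⊥ | push {}
  [2] u=1 | in ⊥ | out ⊥ | ==
  [3] u=2 | in − | out + | prev ⊥ | push {}
  [4] u=3 | in + | out + | prev ⊥ | push {}
  [5] u=4 | in 0 | out ⊤ | prev − | push {2}
  [6] u=5 | in ⊥ | out ⊥ | ==
  [7] u=6 | in ⊥ | out − | ==
  [8] u=7 | in ⊥ | out 0 | ==
  [9] u=2 | in ⊤ | out ⊤ | prev + | push {3}
  [10] u=3 | in ⊤ | out + | ==

Converged values:
  [0] 0
  [1] ⊥
  [2] ⊤
  [3] +
  [4] ⊤
  [5] ⊥
  [6] −
  [7] 0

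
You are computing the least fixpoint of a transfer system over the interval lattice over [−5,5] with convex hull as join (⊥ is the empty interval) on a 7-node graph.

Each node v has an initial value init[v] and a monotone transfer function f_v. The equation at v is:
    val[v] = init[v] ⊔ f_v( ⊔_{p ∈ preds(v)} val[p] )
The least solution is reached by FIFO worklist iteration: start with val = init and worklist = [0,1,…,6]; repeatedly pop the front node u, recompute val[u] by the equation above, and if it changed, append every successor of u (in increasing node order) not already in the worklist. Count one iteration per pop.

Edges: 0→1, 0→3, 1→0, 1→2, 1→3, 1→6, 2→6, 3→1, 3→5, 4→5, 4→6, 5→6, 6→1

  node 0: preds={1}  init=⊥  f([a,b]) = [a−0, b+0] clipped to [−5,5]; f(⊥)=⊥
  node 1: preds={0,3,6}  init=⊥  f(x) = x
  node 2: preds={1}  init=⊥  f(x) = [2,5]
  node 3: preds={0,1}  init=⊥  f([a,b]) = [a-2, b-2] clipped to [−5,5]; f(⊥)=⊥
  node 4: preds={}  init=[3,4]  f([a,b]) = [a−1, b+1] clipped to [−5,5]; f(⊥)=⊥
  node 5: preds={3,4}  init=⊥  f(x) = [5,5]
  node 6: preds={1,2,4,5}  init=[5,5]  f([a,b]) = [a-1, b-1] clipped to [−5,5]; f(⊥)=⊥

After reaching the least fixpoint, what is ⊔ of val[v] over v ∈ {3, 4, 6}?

Iteration log — 33 steps:
  step 1. node 0  ⊔preds=⊥  new=⊥  stable
  step 2. node 1  ⊔preds=[5,5]  new=[5,5]  old=⊥  +wl: 0
  step 3. node 2  ⊔preds=[5,5]  new=[2,5]  old=⊥  +wl: 
  step 4. node 3  ⊔preds=[5,5]  new=[3,3]  old=⊥  +wl: 1
  step 5. node 4  ⊔preds=⊥  new=[3,4]  stable
  step 6. node 5  ⊔preds=[3,4]  new=[5,5]  old=⊥  +wl: 
  step 7. node 6  ⊔preds=[2,5]  new=[1,5]  old=[5,5]  +wl: 
  step 8. node 0  ⊔preds=[5,5]  new=[5,5]  old=⊥  +wl: 3
  step 9. node 1  ⊔preds=[1,5]  new=[1,5]  old=[5,5]  +wl: 0,2,6
  step 10. node 3  ⊔preds=[1,5]  new=[-1,3]  old=[3,3]  +wl: 1,5
  step 11. node 0  ⊔preds=[1,5]  new=[1,5]  old=[5,5]  +wl: 3
  step 12. node 2  ⊔preds=[1,5]  new=[2,5]  stable
  step 13. node 6  ⊔preds=[1,5]  new=[0,5]  old=[1,5]  +wl: 
  step 14. node 1  ⊔preds=[-1,5]  new=[-1,5]  old=[1,5]  +wl: 0,2,6
  step 15. node 5  ⊔preds=[-1,4]  new=[5,5]  stable
  step 16. node 3  ⊔preds=[-1,5]  new=[-3,3]  old=[-1,3]  +wl: 1,5
  step 17. node 0  ⊔preds=[-1,5]  new=[-1,5]  old=[1,5]  +wl: 3
  step 18. node 2  ⊔preds=[-1,5]  new=[2,5]  stable
  step 19. node 6  ⊔preds=[-1,5]  new=[-2,5]  old=[0,5]  +wl: 
  step 20. node 1  ⊔preds=[-3,5]  new=[-3,5]  old=[-1,5]  +wl: 0,2,6
  step 21. node 5  ⊔preds=[-3,4]  new=[5,5]  stable
  step 22. node 3  ⊔preds=[-3,5]  new=[-5,3]  old=[-3,3]  +wl: 1,5
  step 23. node 0  ⊔preds=[-3,5]  new=[-3,5]  old=[-1,5]  +wl: 3
  step 24. node 2  ⊔preds=[-3,5]  new=[2,5]  stable
  step 25. node 6  ⊔preds=[-3,5]  new=[-4,5]  old=[-2,5]  +wl: 
  step 26. node 1  ⊔preds=[-5,5]  new=[-5,5]  old=[-3,5]  +wl: 0,2,6
  step 27. node 5  ⊔preds=[-5,4]  new=[5,5]  stable
  step 28. node 3  ⊔preds=[-5,5]  new=[-5,3]  stable
  step 29. node 0  ⊔preds=[-5,5]  new=[-5,5]  old=[-3,5]  +wl: 1,3
  step 30. node 2  ⊔preds=[-5,5]  new=[2,5]  stable
  step 31. node 6  ⊔preds=[-5,5]  new=[-5,5]  old=[-4,5]  +wl: 
  step 32. node 1  ⊔preds=[-5,5]  new=[-5,5]  stable
  step 33. node 3  ⊔preds=[-5,5]  new=[-5,3]  stable

Least fixpoint reached:
  node 0: [-5,5]
  node 1: [-5,5]
  node 2: [2,5]
  node 3: [-5,3]
  node 4: [3,4]
  node 5: [5,5]
  node 6: [-5,5]

[-5,5]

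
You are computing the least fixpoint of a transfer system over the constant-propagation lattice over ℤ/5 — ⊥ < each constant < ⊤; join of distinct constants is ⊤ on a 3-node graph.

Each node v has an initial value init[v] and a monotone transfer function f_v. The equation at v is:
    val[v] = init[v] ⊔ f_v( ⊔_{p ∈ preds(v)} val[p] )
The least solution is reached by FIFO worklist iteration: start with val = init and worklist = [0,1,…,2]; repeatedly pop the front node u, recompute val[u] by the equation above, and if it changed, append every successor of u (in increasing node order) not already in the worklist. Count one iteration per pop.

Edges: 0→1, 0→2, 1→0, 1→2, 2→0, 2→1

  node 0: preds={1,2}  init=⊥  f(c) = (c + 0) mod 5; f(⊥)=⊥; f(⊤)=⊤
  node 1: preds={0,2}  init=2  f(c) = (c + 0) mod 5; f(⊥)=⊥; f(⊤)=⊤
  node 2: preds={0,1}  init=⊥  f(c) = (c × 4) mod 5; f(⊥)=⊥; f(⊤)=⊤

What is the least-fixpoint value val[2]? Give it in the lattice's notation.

⊤

Worklist (8 pops):
  #1 pop 0: in=2 → 2 (was ⊥); enqueue []
  #2 pop 1: in=2 → 2 (no change)
  #3 pop 2: in=2 → 3 (was ⊥); enqueue [0,1]
  #4 pop 0: in=⊤ → ⊤ (was 2); enqueue [2]
  #5 pop 1: in=⊤ → ⊤ (was 2); enqueue [0]
  #6 pop 2: in=⊤ → ⊤ (was 3); enqueue [1]
  #7 pop 0: in=⊤ → ⊤ (no change)
  #8 pop 1: in=⊤ → ⊤ (no change)

Fixpoint:
  val[0] = ⊤
  val[1] = ⊤
  val[2] = ⊤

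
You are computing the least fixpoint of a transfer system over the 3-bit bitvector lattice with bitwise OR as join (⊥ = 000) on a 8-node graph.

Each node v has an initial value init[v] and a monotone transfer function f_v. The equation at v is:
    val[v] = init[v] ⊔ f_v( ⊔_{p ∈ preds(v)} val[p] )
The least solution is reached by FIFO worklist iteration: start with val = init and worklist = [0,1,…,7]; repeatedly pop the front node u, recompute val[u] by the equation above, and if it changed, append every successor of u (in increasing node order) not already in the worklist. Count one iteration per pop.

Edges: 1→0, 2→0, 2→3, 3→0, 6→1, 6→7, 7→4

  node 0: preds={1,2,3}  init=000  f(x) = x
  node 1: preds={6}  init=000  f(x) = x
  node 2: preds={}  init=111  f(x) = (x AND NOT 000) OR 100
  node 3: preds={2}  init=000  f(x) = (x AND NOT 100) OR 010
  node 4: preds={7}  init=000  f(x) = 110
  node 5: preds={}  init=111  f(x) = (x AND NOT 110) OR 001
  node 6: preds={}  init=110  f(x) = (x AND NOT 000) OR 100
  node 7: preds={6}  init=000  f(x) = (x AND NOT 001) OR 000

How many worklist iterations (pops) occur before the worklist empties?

10

Iteration log — 10 steps:
  step 1. node 0  ⊔preds=111  new=111  old=000  +wl: 
  step 2. node 1  ⊔preds=110  new=110  old=000  +wl: 0
  step 3. node 2  ⊔preds=000  new=111  stable
  step 4. node 3  ⊔preds=111  new=011  old=000  +wl: 
  step 5. node 4  ⊔preds=000  new=110  old=000  +wl: 
  step 6. node 5  ⊔preds=000  new=111  stable
  step 7. node 6  ⊔preds=000  new=110  stable
  step 8. node 7  ⊔preds=110  new=110  old=000  +wl: 4
  step 9. node 0  ⊔preds=111  new=111  stable
  step 10. node 4  ⊔preds=110  new=110  stable

Least fixpoint reached:
  node 0: 111
  node 1: 110
  node 2: 111
  node 3: 011
  node 4: 110
  node 5: 111
  node 6: 110
  node 7: 110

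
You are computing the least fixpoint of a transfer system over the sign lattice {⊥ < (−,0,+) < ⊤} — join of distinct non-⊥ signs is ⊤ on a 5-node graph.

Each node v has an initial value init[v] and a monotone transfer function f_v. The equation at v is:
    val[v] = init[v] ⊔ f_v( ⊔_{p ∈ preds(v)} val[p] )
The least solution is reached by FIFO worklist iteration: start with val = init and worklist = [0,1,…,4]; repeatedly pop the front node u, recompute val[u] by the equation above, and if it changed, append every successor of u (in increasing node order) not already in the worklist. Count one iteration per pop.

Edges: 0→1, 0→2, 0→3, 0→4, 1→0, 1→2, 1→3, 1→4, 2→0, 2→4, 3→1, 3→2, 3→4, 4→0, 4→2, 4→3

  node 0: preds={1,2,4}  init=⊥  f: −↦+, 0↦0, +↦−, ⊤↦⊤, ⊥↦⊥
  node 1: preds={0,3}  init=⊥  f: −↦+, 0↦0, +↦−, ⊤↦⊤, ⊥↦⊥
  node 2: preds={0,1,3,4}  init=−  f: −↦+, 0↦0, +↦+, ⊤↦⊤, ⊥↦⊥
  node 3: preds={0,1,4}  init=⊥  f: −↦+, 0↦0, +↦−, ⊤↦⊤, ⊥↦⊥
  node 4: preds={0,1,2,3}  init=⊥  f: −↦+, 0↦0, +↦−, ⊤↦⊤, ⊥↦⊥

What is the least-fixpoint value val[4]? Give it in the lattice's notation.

Iteration log — 11 steps:
  step 1. node 0  ⊔preds=−  new=+  old=⊥  +wl: 
  step 2. node 1  ⊔preds=+  new=−  old=⊥  +wl: 0
  step 3. node 2  ⊔preds=⊤  new=⊤  old=−  +wl: 
  step 4. node 3  ⊔preds=⊤  new=⊤  old=⊥  +wl: 1,2
  step 5. node 4  ⊔preds=⊤  new=⊤  old=⊥  +wl: 3
  step 6. node 0  ⊔preds=⊤  new=⊤  old=+  +wl: 4
  step 7. node 1  ⊔preds=⊤  new=⊤  old=−  +wl: 0
  step 8. node 2  ⊔preds=⊤  new=⊤  stable
  step 9. node 3  ⊔preds=⊤  new=⊤  stable
  step 10. node 4  ⊔preds=⊤  new=⊤  stable
  step 11. node 0  ⊔preds=⊤  new=⊤  stable

Least fixpoint reached:
  node 0: ⊤
  node 1: ⊤
  node 2: ⊤
  node 3: ⊤
  node 4: ⊤

⊤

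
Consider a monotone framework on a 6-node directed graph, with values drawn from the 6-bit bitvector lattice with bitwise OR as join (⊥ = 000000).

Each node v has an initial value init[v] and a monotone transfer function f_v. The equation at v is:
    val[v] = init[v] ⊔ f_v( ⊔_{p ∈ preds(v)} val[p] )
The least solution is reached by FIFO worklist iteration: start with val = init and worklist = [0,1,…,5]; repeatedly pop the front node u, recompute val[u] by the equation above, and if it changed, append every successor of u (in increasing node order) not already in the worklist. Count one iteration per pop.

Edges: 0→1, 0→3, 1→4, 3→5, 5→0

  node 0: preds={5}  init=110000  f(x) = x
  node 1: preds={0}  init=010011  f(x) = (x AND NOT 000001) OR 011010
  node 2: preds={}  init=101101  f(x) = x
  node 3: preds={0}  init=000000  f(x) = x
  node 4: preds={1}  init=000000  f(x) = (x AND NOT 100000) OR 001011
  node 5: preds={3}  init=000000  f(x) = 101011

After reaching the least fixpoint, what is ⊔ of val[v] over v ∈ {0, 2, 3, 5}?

111111

Iteration log — 10 steps:
  step 1. node 0  ⊔preds=000000  new=110000  stable
  step 2. node 1  ⊔preds=110000  new=111011  old=010011  +wl: 
  step 3. node 2  ⊔preds=000000  new=101101  stable
  step 4. node 3  ⊔preds=110000  new=110000  old=000000  +wl: 
  step 5. node 4  ⊔preds=111011  new=011011  old=000000  +wl: 
  step 6. node 5  ⊔preds=110000  new=101011  old=000000  +wl: 0
  step 7. node 0  ⊔preds=101011  new=111011  old=110000  +wl: 1,3
  step 8. node 1  ⊔preds=111011  new=111011  stable
  step 9. node 3  ⊔preds=111011  new=111011  old=110000  +wl: 5
  step 10. node 5  ⊔preds=111011  new=101011  stable

Least fixpoint reached:
  node 0: 111011
  node 1: 111011
  node 2: 101101
  node 3: 111011
  node 4: 011011
  node 5: 101011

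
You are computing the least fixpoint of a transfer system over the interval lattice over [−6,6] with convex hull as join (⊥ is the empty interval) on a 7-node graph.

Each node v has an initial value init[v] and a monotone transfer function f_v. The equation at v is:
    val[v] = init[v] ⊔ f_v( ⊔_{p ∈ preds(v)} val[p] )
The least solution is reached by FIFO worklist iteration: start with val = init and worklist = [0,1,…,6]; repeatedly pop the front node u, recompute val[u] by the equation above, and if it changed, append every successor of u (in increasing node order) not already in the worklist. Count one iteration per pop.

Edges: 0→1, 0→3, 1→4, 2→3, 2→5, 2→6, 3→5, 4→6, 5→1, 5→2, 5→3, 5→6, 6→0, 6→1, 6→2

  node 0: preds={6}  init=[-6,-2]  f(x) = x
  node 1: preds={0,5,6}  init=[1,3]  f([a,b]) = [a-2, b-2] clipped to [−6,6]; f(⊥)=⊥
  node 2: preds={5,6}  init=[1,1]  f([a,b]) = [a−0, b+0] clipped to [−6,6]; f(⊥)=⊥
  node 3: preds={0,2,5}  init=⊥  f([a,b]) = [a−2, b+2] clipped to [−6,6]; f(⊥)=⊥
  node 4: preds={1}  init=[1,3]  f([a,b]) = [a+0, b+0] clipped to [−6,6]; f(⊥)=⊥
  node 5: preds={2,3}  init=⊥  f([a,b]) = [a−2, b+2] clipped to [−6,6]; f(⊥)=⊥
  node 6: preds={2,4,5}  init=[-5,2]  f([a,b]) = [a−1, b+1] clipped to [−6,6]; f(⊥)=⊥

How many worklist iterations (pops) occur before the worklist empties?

16

Trace (16 dequeues):
  [1] u=0 | in [-5,2] | out [-6,2] | prev [-6,-2] | push {}
  [2] u=1 | in [-6,2] | out [-6,3] | prev [1,3] | push {}
  [3] u=2 | in [-5,2] | out [-5,2] | prev [1,1] | push {}
  [4] u=3 | in [-6,2] | out [-6,4] | prev ⊥ | push {}
  [5] u=4 | in [-6,3] | out [-6,3] | prev [1,3] | push {}
  [6] u=5 | in [-6,4] | out [-6,6] | prev ⊥ | push {1,2,3}
  [7] u=6 | in [-6,6] | out [-6,6] | prev [-5,2] | push {0}
  [8] u=1 | in [-6,6] | out [-6,4] | prev [-6,3] | push {4}
  [9] u=2 | in [-6,6] | out [-6,6] | prev [-5,2] | push {5,6}
  [10] u=3 | in [-6,6] | out [-6,6] | prev [-6,4] | push {}
  [11] u=0 | in [-6,6] | out [-6,6] | prev [-6,2] | push {1,3}
  [12] u=4 | in [-6,4] | out [-6,4] | prev [-6,3] | push {}
  [13] u=5 | in [-6,6] | out [-6,6] | ==
  [14] u=6 | in [-6,6] | out [-6,6] | ==
  [15] u=1 | in [-6,6] | out [-6,4] | ==
  [16] u=3 | in [-6,6] | out [-6,6] | ==

Converged values:
  [0] [-6,6]
  [1] [-6,4]
  [2] [-6,6]
  [3] [-6,6]
  [4] [-6,4]
  [5] [-6,6]
  [6] [-6,6]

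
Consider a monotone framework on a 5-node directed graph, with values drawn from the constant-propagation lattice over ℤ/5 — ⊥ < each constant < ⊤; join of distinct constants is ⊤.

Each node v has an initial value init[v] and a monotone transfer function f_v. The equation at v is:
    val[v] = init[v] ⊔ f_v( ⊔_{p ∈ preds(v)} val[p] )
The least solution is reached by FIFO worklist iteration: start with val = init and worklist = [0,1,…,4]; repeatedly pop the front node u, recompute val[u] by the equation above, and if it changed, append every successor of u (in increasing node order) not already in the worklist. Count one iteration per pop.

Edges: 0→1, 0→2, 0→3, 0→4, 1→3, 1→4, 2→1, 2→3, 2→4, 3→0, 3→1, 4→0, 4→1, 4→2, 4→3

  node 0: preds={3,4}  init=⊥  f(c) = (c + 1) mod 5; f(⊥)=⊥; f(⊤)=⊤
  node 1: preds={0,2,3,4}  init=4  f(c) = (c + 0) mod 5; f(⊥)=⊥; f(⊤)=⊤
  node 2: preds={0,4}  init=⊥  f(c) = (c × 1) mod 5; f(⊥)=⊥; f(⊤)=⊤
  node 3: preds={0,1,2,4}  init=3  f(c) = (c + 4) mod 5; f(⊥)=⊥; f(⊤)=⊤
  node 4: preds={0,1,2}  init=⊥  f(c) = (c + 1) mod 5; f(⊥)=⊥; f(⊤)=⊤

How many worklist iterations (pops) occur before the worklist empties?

Iteration log — 11 steps:
  step 1. node 0  ⊔preds=3  new=4  old=⊥  +wl: 
  step 2. node 1  ⊔preds=⊤  new=⊤  old=4  +wl: 
  step 3. node 2  ⊔preds=4  new=4  old=⊥  +wl: 1
  step 4. node 3  ⊔preds=⊤  new=⊤  old=3  +wl: 0
  step 5. node 4  ⊔preds=⊤  new=⊤  old=⊥  +wl: 2,3
  step 6. node 1  ⊔preds=⊤  new=⊤  stable
  step 7. node 0  ⊔preds=⊤  new=⊤  old=4  +wl: 1,4
  step 8. node 2  ⊔preds=⊤  new=⊤  old=4  +wl: 
  step 9. node 3  ⊔preds=⊤  new=⊤  stable
  step 10. node 1  ⊔preds=⊤  new=⊤  stable
  step 11. node 4  ⊔preds=⊤  new=⊤  stable

Least fixpoint reached:
  node 0: ⊤
  node 1: ⊤
  node 2: ⊤
  node 3: ⊤
  node 4: ⊤

11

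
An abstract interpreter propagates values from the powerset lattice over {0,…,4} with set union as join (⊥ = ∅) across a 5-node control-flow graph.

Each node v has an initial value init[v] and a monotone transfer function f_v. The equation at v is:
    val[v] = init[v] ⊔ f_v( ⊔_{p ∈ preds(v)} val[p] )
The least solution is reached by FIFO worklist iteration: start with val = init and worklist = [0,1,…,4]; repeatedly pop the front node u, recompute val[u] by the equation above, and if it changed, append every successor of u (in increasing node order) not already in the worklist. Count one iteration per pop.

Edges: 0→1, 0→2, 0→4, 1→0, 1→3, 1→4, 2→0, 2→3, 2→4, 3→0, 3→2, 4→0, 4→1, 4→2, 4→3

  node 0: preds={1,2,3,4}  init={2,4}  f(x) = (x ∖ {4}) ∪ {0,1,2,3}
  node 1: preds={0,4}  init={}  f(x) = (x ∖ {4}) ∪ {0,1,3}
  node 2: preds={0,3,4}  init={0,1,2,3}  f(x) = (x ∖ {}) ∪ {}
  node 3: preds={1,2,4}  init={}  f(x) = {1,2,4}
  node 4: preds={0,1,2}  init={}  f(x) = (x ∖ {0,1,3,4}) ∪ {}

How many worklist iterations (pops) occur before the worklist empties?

9

Worklist (9 pops):
  #1 pop 0: in={0,1,2,3} → {0,1,2,3,4} (was {2,4}); enqueue []
  #2 pop 1: in={0,1,2,3,4} → {0,1,2,3} (was {}); enqueue [0]
  #3 pop 2: in={0,1,2,3,4} → {0,1,2,3,4} (was {0,1,2,3}); enqueue []
  #4 pop 3: in={0,1,2,3,4} → {1,2,4} (was {}); enqueue [2]
  #5 pop 4: in={0,1,2,3,4} → {2} (was {}); enqueue [1,3]
  #6 pop 0: in={0,1,2,3,4} → {0,1,2,3,4} (no change)
  #7 pop 2: in={0,1,2,3,4} → {0,1,2,3,4} (no change)
  #8 pop 1: in={0,1,2,3,4} → {0,1,2,3} (no change)
  #9 pop 3: in={0,1,2,3,4} → {1,2,4} (no change)

Fixpoint:
  val[0] = {0,1,2,3,4}
  val[1] = {0,1,2,3}
  val[2] = {0,1,2,3,4}
  val[3] = {1,2,4}
  val[4] = {2}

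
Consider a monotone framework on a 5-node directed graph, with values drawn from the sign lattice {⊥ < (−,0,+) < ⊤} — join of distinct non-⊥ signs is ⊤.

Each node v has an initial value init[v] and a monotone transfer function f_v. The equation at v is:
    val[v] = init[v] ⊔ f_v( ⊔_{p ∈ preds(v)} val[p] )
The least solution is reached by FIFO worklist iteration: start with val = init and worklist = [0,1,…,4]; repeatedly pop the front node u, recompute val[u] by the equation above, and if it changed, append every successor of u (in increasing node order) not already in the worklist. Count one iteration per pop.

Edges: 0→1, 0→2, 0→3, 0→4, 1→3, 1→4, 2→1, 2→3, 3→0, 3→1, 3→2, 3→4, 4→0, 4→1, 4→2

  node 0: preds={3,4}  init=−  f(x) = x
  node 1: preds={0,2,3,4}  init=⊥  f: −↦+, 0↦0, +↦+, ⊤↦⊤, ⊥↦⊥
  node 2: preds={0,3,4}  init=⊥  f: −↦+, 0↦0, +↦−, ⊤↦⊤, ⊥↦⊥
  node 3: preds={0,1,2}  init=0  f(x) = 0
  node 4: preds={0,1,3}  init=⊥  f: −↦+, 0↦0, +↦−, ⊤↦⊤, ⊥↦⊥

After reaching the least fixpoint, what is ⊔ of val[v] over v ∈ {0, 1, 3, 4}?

⊤

Worklist (8 pops):
  #1 pop 0: in=0 → ⊤ (was −); enqueue []
  #2 pop 1: in=⊤ → ⊤ (was ⊥); enqueue []
  #3 pop 2: in=⊤ → ⊤ (was ⊥); enqueue [1]
  #4 pop 3: in=⊤ → 0 (no change)
  #5 pop 4: in=⊤ → ⊤ (was ⊥); enqueue [0,2]
  #6 pop 1: in=⊤ → ⊤ (no change)
  #7 pop 0: in=⊤ → ⊤ (no change)
  #8 pop 2: in=⊤ → ⊤ (no change)

Fixpoint:
  val[0] = ⊤
  val[1] = ⊤
  val[2] = ⊤
  val[3] = 0
  val[4] = ⊤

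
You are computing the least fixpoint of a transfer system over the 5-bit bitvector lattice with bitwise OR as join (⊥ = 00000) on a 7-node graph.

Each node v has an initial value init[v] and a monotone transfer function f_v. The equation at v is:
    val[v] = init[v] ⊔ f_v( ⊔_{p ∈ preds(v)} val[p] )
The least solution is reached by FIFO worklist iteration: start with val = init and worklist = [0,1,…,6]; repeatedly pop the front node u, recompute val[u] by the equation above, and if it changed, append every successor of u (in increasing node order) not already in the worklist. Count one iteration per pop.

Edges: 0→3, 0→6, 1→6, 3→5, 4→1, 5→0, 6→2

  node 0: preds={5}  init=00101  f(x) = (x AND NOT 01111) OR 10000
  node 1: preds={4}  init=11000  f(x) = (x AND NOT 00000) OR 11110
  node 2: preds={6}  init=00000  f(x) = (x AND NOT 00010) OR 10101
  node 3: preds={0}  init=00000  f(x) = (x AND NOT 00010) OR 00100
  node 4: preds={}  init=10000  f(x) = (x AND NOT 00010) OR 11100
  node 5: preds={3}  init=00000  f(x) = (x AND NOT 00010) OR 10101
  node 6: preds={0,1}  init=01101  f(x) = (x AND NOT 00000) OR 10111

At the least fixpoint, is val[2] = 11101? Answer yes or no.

Trace (10 dequeues):
  [1] u=0 | in 00000 | out 10101 | prev 00101 | push {}
  [2] u=1 | in 10000 | out 11110 | prev 11000 | push {}
  [3] u=2 | in 01101 | out 11101 | prev 00000 | push {}
  [4] u=3 | in 10101 | out 10101 | prev 00000 | push {}
  [5] u=4 | in 00000 | out 11100 | prev 10000 | push {1}
  [6] u=5 | in 10101 | out 10101 | prev 00000 | push {0}
  [7] u=6 | in 11111 | out 11111 | prev 01101 | push {2}
  [8] u=1 | in 11100 | out 11110 | ==
  [9] u=0 | in 10101 | out 10101 | ==
  [10] u=2 | in 11111 | out 11101 | ==

Converged values:
  [0] 10101
  [1] 11110
  [2] 11101
  [3] 10101
  [4] 11100
  [5] 10101
  [6] 11111

yes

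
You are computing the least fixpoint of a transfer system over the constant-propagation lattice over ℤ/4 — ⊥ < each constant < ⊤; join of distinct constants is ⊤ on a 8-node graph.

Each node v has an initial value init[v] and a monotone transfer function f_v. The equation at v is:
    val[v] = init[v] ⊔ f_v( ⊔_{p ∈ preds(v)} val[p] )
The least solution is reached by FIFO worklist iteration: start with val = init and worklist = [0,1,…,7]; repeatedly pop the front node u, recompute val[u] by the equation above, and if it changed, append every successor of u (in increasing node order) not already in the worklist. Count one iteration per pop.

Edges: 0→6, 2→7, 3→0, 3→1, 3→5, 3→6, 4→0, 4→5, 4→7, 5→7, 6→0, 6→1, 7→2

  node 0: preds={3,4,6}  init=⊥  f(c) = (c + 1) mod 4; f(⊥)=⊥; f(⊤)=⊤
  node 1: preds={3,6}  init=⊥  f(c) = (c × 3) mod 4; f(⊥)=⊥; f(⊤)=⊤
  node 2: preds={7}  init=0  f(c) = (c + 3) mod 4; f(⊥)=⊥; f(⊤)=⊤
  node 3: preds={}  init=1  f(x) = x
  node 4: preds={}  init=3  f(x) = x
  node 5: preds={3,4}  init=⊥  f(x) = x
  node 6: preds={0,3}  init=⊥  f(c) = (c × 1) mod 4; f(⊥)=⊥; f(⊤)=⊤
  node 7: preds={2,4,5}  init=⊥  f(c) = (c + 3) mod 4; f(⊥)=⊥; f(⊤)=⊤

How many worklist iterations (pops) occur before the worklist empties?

Worklist (12 pops):
  #1 pop 0: in=⊤ → ⊤ (was ⊥); enqueue []
  #2 pop 1: in=1 → 3 (was ⊥); enqueue []
  #3 pop 2: in=⊥ → 0 (no change)
  #4 pop 3: in=⊥ → 1 (no change)
  #5 pop 4: in=⊥ → 3 (no change)
  #6 pop 5: in=⊤ → ⊤ (was ⊥); enqueue []
  #7 pop 6: in=⊤ → ⊤ (was ⊥); enqueue [0,1]
  #8 pop 7: in=⊤ → ⊤ (was ⊥); enqueue [2]
  #9 pop 0: in=⊤ → ⊤ (no change)
  #10 pop 1: in=⊤ → ⊤ (was 3); enqueue []
  #11 pop 2: in=⊤ → ⊤ (was 0); enqueue [7]
  #12 pop 7: in=⊤ → ⊤ (no change)

Fixpoint:
  val[0] = ⊤
  val[1] = ⊤
  val[2] = ⊤
  val[3] = 1
  val[4] = 3
  val[5] = ⊤
  val[6] = ⊤
  val[7] = ⊤

12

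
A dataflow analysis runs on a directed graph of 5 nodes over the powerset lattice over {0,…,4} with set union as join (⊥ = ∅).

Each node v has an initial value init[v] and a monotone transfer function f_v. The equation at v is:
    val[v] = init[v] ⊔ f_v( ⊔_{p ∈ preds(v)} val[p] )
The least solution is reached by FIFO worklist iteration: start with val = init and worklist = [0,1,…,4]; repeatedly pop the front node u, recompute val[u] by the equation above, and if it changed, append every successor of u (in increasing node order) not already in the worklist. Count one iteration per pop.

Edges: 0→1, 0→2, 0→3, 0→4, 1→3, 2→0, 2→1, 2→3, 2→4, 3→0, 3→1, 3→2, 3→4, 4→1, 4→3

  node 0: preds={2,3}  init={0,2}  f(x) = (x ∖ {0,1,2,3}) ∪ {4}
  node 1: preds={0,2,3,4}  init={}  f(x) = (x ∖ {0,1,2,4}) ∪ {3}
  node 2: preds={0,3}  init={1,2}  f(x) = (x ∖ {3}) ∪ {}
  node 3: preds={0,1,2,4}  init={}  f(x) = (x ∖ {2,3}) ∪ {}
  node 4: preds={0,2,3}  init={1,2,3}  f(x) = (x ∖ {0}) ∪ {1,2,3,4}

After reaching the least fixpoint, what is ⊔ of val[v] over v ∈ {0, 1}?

Worklist (9 pops):
  #1 pop 0: in={1,2} → {0,2,4} (was {0,2}); enqueue []
  #2 pop 1: in={0,1,2,3,4} → {3} (was {}); enqueue []
  #3 pop 2: in={0,2,4} → {0,1,2,4} (was {1,2}); enqueue [0,1]
  #4 pop 3: in={0,1,2,3,4} → {0,1,4} (was {}); enqueue [2]
  #5 pop 4: in={0,1,2,4} → {1,2,3,4} (was {1,2,3}); enqueue [3]
  #6 pop 0: in={0,1,2,4} → {0,2,4} (no change)
  #7 pop 1: in={0,1,2,3,4} → {3} (no change)
  #8 pop 2: in={0,1,2,4} → {0,1,2,4} (no change)
  #9 pop 3: in={0,1,2,3,4} → {0,1,4} (no change)

Fixpoint:
  val[0] = {0,2,4}
  val[1] = {3}
  val[2] = {0,1,2,4}
  val[3] = {0,1,4}
  val[4] = {1,2,3,4}

{0,2,3,4}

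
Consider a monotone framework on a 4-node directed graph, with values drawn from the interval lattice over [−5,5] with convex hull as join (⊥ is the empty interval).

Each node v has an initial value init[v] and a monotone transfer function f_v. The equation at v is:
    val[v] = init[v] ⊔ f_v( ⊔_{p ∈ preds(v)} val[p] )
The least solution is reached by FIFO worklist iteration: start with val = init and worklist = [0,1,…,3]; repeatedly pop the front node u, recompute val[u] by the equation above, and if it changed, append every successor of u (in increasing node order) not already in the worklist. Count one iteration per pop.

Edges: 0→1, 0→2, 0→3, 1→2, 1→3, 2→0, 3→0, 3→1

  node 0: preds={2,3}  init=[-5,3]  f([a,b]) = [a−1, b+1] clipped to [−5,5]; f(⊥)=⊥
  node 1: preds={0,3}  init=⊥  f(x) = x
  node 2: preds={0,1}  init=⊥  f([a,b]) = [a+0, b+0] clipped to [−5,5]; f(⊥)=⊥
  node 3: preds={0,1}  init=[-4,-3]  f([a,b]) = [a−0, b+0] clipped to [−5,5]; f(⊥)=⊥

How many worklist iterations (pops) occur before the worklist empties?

Trace (14 dequeues):
  [1] u=0 | in [-4,-3] | out [-5,3] | ==
  [2] u=1 | in [-5,3] | out [-5,3] | prev ⊥ | push {}
  [3] u=2 | in [-5,3] | out [-5,3] | prev ⊥ | push {0}
  [4] u=3 | in [-5,3] | out [-5,3] | prev [-4,-3] | push {1}
  [5] u=0 | in [-5,3] | out [-5,4] | prev [-5,3] | push {2,3}
  [6] u=1 | in [-5,4] | out [-5,4] | prev [-5,3] | push {}
  [7] u=2 | in [-5,4] | out [-5,4] | prev [-5,3] | push {0}
  [8] u=3 | in [-5,4] | out [-5,4] | prev [-5,3] | push {1}
  [9] u=0 | in [-5,4] | out [-5,5] | prev [-5,4] | push {2,3}
  [10] u=1 | in [-5,5] | out [-5,5] | prev [-5,4] | push {}
  [11] u=2 | in [-5,5] | out [-5,5] | prev [-5,4] | push {0}
  [12] u=3 | in [-5,5] | out [-5,5] | prev [-5,4] | push {1}
  [13] u=0 | in [-5,5] | out [-5,5] | ==
  [14] u=1 | in [-5,5] | out [-5,5] | ==

Converged values:
  [0] [-5,5]
  [1] [-5,5]
  [2] [-5,5]
  [3] [-5,5]

14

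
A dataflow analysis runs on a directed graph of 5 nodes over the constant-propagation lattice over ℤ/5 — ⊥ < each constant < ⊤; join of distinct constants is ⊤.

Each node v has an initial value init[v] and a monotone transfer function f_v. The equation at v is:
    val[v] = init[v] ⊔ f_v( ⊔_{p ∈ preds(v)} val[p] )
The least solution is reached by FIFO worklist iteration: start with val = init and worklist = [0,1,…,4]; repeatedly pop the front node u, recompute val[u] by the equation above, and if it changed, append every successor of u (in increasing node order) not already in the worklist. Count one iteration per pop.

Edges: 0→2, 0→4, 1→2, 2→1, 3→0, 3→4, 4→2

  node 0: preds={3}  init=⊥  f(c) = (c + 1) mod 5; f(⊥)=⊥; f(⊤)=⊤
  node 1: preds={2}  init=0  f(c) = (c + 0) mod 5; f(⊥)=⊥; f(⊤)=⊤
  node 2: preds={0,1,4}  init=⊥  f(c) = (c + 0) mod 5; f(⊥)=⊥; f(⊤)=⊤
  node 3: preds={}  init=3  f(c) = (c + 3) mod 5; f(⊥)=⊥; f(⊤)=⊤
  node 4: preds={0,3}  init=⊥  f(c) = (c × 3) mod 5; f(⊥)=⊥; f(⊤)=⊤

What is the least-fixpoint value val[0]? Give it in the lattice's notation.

Trace (7 dequeues):
  [1] u=0 | in 3 | out 4 | prev ⊥ | push {}
  [2] u=1 | in ⊥ | out 0 | ==
  [3] u=2 | in ⊤ | out ⊤ | prev ⊥ | push {1}
  [4] u=3 | in ⊥ | out 3 | ==
  [5] u=4 | in ⊤ | out ⊤ | prev ⊥ | push {2}
  [6] u=1 | in ⊤ | out ⊤ | prev 0 | push {}
  [7] u=2 | in ⊤ | out ⊤ | ==

Converged values:
  [0] 4
  [1] ⊤
  [2] ⊤
  [3] 3
  [4] ⊤

4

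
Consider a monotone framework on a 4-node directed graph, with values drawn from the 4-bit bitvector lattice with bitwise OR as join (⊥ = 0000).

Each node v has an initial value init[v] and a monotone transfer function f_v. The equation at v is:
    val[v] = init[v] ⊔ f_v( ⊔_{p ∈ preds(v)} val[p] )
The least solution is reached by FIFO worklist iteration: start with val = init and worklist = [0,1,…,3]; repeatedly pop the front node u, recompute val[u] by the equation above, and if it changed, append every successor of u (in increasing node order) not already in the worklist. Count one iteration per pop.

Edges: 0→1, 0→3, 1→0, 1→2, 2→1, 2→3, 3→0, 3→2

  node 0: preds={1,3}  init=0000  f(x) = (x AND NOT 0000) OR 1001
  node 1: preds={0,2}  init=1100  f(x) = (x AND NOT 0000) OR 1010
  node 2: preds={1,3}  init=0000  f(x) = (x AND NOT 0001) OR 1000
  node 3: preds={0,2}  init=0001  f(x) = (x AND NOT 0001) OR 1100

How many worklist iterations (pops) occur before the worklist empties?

8

Iteration log — 8 steps:
  step 1. node 0  ⊔preds=1101  new=1101  old=0000  +wl: 
  step 2. node 1  ⊔preds=1101  new=1111  old=1100  +wl: 0
  step 3. node 2  ⊔preds=1111  new=1110  old=0000  +wl: 1
  step 4. node 3  ⊔preds=1111  new=1111  old=0001  +wl: 2
  step 5. node 0  ⊔preds=1111  new=1111  old=1101  +wl: 3
  step 6. node 1  ⊔preds=1111  new=1111  stable
  step 7. node 2  ⊔preds=1111  new=1110  stable
  step 8. node 3  ⊔preds=1111  new=1111  stable

Least fixpoint reached:
  node 0: 1111
  node 1: 1111
  node 2: 1110
  node 3: 1111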